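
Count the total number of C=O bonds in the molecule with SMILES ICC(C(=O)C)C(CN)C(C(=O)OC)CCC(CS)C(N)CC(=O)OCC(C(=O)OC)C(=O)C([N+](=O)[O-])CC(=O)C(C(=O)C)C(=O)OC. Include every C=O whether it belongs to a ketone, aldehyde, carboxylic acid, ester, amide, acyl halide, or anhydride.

8

CH(COCH3): ketone, 1 C=O (running total 1).
CH(COOCH3): ester, 1 C=O (running total 2).
CH2COOCH2: ester, 1 C=O (running total 3).
CH(COOCH3): ester, 1 C=O (running total 4).
CO: ketone, 1 C=O (running total 5).
CO: ketone, 1 C=O (running total 6).
CH(COCH3): ketone, 1 C=O (running total 7).
COOCH3: ester, 1 C=O (running total 8).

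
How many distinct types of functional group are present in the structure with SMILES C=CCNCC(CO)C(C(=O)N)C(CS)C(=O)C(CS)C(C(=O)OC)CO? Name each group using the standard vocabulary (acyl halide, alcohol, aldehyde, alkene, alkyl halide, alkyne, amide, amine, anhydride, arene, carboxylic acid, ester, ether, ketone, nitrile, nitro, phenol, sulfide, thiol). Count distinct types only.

Working along the chain:
  CH2=CH: C=C double bond → alkene.
  CH2NHCH2: C–N–C with sp³ carbons and no adjacent C=O → amine (secondary).
  CH(CH2OH): pendant –CH2OH on an sp³ backbone C → alcohol.
  CH(CONH2): pendant –CONH2: carbonyl C bonded to C and N → amide.
  CH(CH2SH): pendant –CH2SH → thiol.
  CO: –C(=O)– with carbon on both sides → ketone.
  CH(CH2SH): pendant –CH2SH → thiol.
  CH(COOCH3): pendant –COOCH3: carbonyl C bonded to C and –OCH3 → ester.
  CH2OH: –OH on an sp³ carbon → alcohol.
Distinct types present: alcohol, alkene, amide, amine, ester, ketone, thiol.

7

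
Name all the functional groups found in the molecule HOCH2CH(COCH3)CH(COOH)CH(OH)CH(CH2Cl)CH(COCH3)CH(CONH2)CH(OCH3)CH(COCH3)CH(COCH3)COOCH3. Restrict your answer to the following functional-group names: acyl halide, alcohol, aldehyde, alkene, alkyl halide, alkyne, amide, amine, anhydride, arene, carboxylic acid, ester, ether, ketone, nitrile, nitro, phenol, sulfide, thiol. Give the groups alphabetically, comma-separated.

alcohol, alkyl halide, amide, carboxylic acid, ester, ether, ketone

HO– on an sp³ carbon → alcohol.
pendant –COCH3: carbonyl C bonded to two carbons → ketone.
pendant –COOH: carbonyl C bonded to C and –OH → carboxylic acid.
–OH on an sp³ carbon → alcohol (secondary).
pendant –CH2X: halogen on sp³ carbon → alkyl halide.
pendant –COCH3: carbonyl C bonded to two carbons → ketone.
pendant –CONH2: carbonyl C bonded to C and N → amide.
pendant –OCH3: C–O–C with sp³ C, no adjacent C=O → ether.
pendant –COCH3: carbonyl C bonded to two carbons → ketone.
pendant –COCH3: carbonyl C bonded to two carbons → ketone.
–C(=O)OCH3: carbonyl C bonded to C and to –OCH3 → ester (not ketone + ether).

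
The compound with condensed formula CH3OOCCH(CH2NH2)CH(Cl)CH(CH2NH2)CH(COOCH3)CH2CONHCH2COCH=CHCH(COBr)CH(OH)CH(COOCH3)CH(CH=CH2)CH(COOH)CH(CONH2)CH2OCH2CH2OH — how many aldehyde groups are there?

0

CH3O–C(=O)–: carbonyl C bonded to C and to –OCH3 → ester (not ketone + ether).
pendant –CH2NH2: N on sp³ C, no adjacent C=O → amine.
halogen on an sp³ carbon → alkyl halide.
pendant –CH2NH2: N on sp³ C, no adjacent C=O → amine.
pendant –COOCH3: carbonyl C bonded to C and –OCH3 → ester.
–C(=O)–N– linkage → amide (the N is not an amine).
–C(=O)– with carbon on both sides → ketone.
C=C double bond → alkene.
pendant –C(=O)X: carbonyl C bonded to C and halogen → acyl halide.
–OH on an sp³ carbon → alcohol (secondary).
pendant –COOCH3: carbonyl C bonded to C and –OCH3 → ester.
pendant –CH=CH2: C=C double bond → alkene.
pendant –COOH: carbonyl C bonded to C and –OH → carboxylic acid.
pendant –CONH2: carbonyl C bonded to C and N → amide.
C–O–C with sp³ carbons on both sides and no adjacent C=O → ether.
–OH on an sp³ carbon → alcohol.
No segment is a aldehyde: CH3OOC is ester, not aldehyde; CH(COOCH3) is ester, not aldehyde; CO is ketone, not aldehyde. → 0.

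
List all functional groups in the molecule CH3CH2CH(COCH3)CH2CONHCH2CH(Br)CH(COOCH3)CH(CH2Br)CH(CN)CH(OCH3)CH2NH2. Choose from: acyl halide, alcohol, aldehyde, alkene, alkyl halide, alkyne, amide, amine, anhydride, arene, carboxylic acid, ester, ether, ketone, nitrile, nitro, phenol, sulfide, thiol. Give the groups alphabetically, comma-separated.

Reading the structure from left to right:
  CH(COCH3): pendant –COCH3: carbonyl C bonded to two carbons → ketone.
  CH2CONHCH2: –C(=O)–N– linkage → amide (the N is not an amine).
  CH(Br): halogen on an sp³ carbon → alkyl halide.
  CH(COOCH3): pendant –COOCH3: carbonyl C bonded to C and –OCH3 → ester.
  CH(CH2Br): pendant –CH2X: halogen on sp³ carbon → alkyl halide.
  CH(CN): pendant –C≡N: nitrile.
  CH(OCH3): pendant –OCH3: C–O–C with sp³ C, no adjacent C=O → ether.
  CH2NH2: –NH2 on an sp³ carbon with no adjacent C=O → amine.

alkyl halide, amide, amine, ester, ether, ketone, nitrile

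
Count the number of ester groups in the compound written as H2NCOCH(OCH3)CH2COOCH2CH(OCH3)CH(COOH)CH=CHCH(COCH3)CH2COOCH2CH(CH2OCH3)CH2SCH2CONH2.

2

Taking each segment in turn:
  H2NCO: –C(=O)NH2: carbonyl C bonded to C and to N → amide (the N is not a separate amine).
  CH(OCH3): pendant –OCH3: C–O–C with sp³ C, no adjacent C=O → ether.
  CH2COOCH2: –C(=O)–O–C with C on the carbonyl side → ester.
  CH(OCH3): pendant –OCH3: C–O–C with sp³ C, no adjacent C=O → ether.
  CH(COOH): pendant –COOH: carbonyl C bonded to C and –OH → carboxylic acid.
  CH=CH: C=C double bond → alkene.
  CH(COCH3): pendant –COCH3: carbonyl C bonded to two carbons → ketone.
  CH2COOCH2: –C(=O)–O–C with C on the carbonyl side → ester.
  CH(CH2OCH3): pendant –CH2OCH3: C–O–C linkage → ether.
  CH2SCH2: C–S–C linkage → sulfide (thioether).
  CONH2: –C(=O)NH2: carbonyl C bonded to C and to N → amide (the N is not a separate amine).
Ester appears at: CH2COOCH2, CH2COOCH2 → 2.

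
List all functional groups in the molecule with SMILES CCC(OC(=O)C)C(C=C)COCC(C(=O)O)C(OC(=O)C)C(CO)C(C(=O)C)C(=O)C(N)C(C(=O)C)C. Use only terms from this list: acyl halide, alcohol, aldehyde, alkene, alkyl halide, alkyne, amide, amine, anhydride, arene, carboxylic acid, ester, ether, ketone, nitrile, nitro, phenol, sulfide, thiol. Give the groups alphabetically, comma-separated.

alcohol, alkene, amine, carboxylic acid, ester, ether, ketone

Working along the chain:
  CH(OCOCH3): pendant –OC(=O)CH3: an acyloxy group → ester.
  CH(CH=CH2): pendant –CH=CH2: C=C double bond → alkene.
  CH2OCH2: C–O–C with sp³ carbons on both sides and no adjacent C=O → ether.
  CH(COOH): pendant –COOH: carbonyl C bonded to C and –OH → carboxylic acid.
  CH(OCOCH3): pendant –OC(=O)CH3: an acyloxy group → ester.
  CH(CH2OH): pendant –CH2OH on an sp³ backbone C → alcohol.
  CH(COCH3): pendant –COCH3: carbonyl C bonded to two carbons → ketone.
  CO: –C(=O)– with carbon on both sides → ketone.
  CH(NH2): –NH2 on an sp³ carbon with no adjacent C=O → amine.
  CH(COCH3): pendant –COCH3: carbonyl C bonded to two carbons → ketone.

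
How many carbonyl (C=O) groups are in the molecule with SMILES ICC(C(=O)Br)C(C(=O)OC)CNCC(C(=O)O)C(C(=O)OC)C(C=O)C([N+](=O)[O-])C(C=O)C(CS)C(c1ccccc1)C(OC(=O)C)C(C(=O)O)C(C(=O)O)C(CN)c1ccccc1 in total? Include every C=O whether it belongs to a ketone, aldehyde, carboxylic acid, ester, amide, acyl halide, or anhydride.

9

CH(COBr): acyl halide, 1 C=O (running total 1).
CH(COOCH3): ester, 1 C=O (running total 2).
CH(COOH): carboxylic acid, 1 C=O (running total 3).
CH(COOCH3): ester, 1 C=O (running total 4).
CH(CHO): aldehyde, 1 C=O (running total 5).
CH(CHO): aldehyde, 1 C=O (running total 6).
CH(OCOCH3): ester, 1 C=O (running total 7).
CH(COOH): carboxylic acid, 1 C=O (running total 8).
CH(COOH): carboxylic acid, 1 C=O (running total 9).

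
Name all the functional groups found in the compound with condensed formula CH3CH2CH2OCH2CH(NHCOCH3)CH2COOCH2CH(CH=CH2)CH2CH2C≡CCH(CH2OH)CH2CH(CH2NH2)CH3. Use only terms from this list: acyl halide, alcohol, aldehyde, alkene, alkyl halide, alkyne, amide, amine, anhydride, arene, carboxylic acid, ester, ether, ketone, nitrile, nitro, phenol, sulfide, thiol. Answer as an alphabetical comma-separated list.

Taking each segment in turn:
  CH2OCH2: C–O–C with sp³ carbons on both sides and no adjacent C=O → ether.
  CH(NHCOCH3): pendant –NHC(=O)CH3: N bonded to a carbonyl → amide (not amine).
  CH2COOCH2: –C(=O)–O–C with C on the carbonyl side → ester.
  CH(CH=CH2): pendant –CH=CH2: C=C double bond → alkene.
  C≡C: C≡C triple bond → alkyne.
  CH(CH2OH): pendant –CH2OH on an sp³ backbone C → alcohol.
  CH(CH2NH2): pendant –CH2NH2: N on sp³ C, no adjacent C=O → amine.

alcohol, alkene, alkyne, amide, amine, ester, ether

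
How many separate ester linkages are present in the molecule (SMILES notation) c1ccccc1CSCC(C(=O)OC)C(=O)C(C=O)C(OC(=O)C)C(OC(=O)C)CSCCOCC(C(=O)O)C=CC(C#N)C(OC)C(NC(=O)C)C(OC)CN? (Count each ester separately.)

Reading the structure from left to right:
  C6H5: C6H5– phenyl ring → arene.
  CH2SCH2: C–S–C linkage → sulfide (thioether).
  CH(COOCH3): pendant –COOCH3: carbonyl C bonded to C and –OCH3 → ester.
  CO: –C(=O)– with carbon on both sides → ketone.
  CH(CHO): pendant –CHO: carbonyl C bonded to C and H → aldehyde.
  CH(OCOCH3): pendant –OC(=O)CH3: an acyloxy group → ester.
  CH(OCOCH3): pendant –OC(=O)CH3: an acyloxy group → ester.
  CH2SCH2: C–S–C linkage → sulfide (thioether).
  CH2OCH2: C–O–C with sp³ carbons on both sides and no adjacent C=O → ether.
  CH(COOH): pendant –COOH: carbonyl C bonded to C and –OH → carboxylic acid.
  CH=CH: C=C double bond → alkene.
  CH(CN): pendant –C≡N: nitrile.
  CH(OCH3): pendant –OCH3: C–O–C with sp³ C, no adjacent C=O → ether.
  CH(NHCOCH3): pendant –NHC(=O)CH3: N bonded to a carbonyl → amide (not amine).
  CH(OCH3): pendant –OCH3: C–O–C with sp³ C, no adjacent C=O → ether.
  CH2NH2: –NH2 on an sp³ carbon with no adjacent C=O → amine.
Ester appears at: CH(COOCH3), CH(OCOCH3), CH(OCOCH3) → 3.

3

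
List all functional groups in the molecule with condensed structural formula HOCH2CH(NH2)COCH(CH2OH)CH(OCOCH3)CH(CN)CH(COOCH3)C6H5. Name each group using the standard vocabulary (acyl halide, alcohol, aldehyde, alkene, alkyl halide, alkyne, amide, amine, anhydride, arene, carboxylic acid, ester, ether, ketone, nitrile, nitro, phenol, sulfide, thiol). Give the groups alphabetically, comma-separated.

HO– on an sp³ carbon → alcohol.
–NH2 on an sp³ carbon with no adjacent C=O → amine.
–C(=O)– with carbon on both sides → ketone.
pendant –CH2OH on an sp³ backbone C → alcohol.
pendant –OC(=O)CH3: an acyloxy group → ester.
pendant –C≡N: nitrile.
pendant –COOCH3: carbonyl C bonded to C and –OCH3 → ester.
–C6H5 phenyl ring → arene.

alcohol, amine, arene, ester, ketone, nitrile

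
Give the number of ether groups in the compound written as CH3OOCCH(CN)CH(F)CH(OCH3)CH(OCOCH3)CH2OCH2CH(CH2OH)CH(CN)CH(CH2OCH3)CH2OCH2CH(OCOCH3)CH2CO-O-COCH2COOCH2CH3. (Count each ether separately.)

4

CH3O–C(=O)–: carbonyl C bonded to C and to –OCH3 → ester (not ketone + ether).
pendant –C≡N: nitrile.
halogen on an sp³ carbon → alkyl halide.
pendant –OCH3: C–O–C with sp³ C, no adjacent C=O → ether.
pendant –OC(=O)CH3: an acyloxy group → ester.
C–O–C with sp³ carbons on both sides and no adjacent C=O → ether.
pendant –CH2OH on an sp³ backbone C → alcohol.
pendant –C≡N: nitrile.
pendant –CH2OCH3: C–O–C linkage → ether.
C–O–C with sp³ carbons on both sides and no adjacent C=O → ether.
pendant –OC(=O)CH3: an acyloxy group → ester.
two acyl groups sharing one oxygen, –C(=O)–O–C(=O)– → anhydride.
–C(=O)OCH2CH3: carbonyl C bonded to C and to –OEt → ester.
Ether appears at: CH(OCH3), CH2OCH2, CH(CH2OCH3), CH2OCH2 → 4.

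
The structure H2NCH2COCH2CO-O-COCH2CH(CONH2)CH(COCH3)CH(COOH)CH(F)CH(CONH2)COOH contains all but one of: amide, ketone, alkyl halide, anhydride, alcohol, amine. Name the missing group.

alcohol

anhydride: present (CH2CO-O-COCH2 — two acyl groups sharing one oxygen, –C(=O)–O–C(=O)– → anhydride).
alkyl halide: present (CH(F) — halogen on an sp³ carbon → alkyl halide).
amide: present (CH(CONH2) — pendant –CONH2: carbonyl C bonded to C and N → amide).
ketone: present (CO — –C(=O)– with carbon on both sides → ketone).
amine: present (H2NCH2 — –NH2 on an sp³ carbon with no adjacent C=O → amine).
alcohol: absent. In each of CH(COOH) and COOH, the –OH sits on a carbonyl carbon, making it part of a carboxylic acid, not an alcohol.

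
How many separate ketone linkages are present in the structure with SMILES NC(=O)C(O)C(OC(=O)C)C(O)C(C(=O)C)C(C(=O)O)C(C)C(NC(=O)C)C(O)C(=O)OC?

Working along the chain:
  H2NCO: –C(=O)NH2: carbonyl C bonded to C and to N → amide (the N is not a separate amine).
  CH(OH): –OH on an sp³ carbon → alcohol (secondary).
  CH(OCOCH3): pendant –OC(=O)CH3: an acyloxy group → ester.
  CH(OH): –OH on an sp³ carbon → alcohol (secondary).
  CH(COCH3): pendant –COCH3: carbonyl C bonded to two carbons → ketone.
  CH(COOH): pendant –COOH: carbonyl C bonded to C and –OH → carboxylic acid.
  CH(NHCOCH3): pendant –NHC(=O)CH3: N bonded to a carbonyl → amide (not amine).
  CH(OH): –OH on an sp³ carbon → alcohol (secondary).
  COOCH3: –C(=O)OCH3: carbonyl C bonded to C and to –OCH3 → ester (not ketone + ether).
Ketone appears at: CH(COCH3) → 1.

1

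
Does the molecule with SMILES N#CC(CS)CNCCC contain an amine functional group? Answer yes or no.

N≡C–: carbon triple-bonded to nitrogen → nitrile.
pendant –CH2SH → thiol.
C–N–C with sp³ carbons and no adjacent C=O → amine (secondary).
The CH2NHCH2 segment supplies the amine: C–N–C with sp³ carbons and no adjacent C=O → amine (secondary).

yes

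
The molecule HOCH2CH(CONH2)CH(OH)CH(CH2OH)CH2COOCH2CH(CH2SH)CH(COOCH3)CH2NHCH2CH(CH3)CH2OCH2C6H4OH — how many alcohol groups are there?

3

Reading the structure from left to right:
  HOCH2: HO– on an sp³ carbon → alcohol.
  CH(CONH2): pendant –CONH2: carbonyl C bonded to C and N → amide.
  CH(OH): –OH on an sp³ carbon → alcohol (secondary).
  CH(CH2OH): pendant –CH2OH on an sp³ backbone C → alcohol.
  CH2COOCH2: –C(=O)–O–C with C on the carbonyl side → ester.
  CH(CH2SH): pendant –CH2SH → thiol.
  CH(COOCH3): pendant –COOCH3: carbonyl C bonded to C and –OCH3 → ester.
  CH2NHCH2: C–N–C with sp³ carbons and no adjacent C=O → amine (secondary).
  CH2OCH2: C–O–C with sp³ carbons on both sides and no adjacent C=O → ether.
  C6H4OH: –OH attached directly to an aromatic ring → phenol (not alcohol); the ring itself is an arene.
Alcohol appears at: HOCH2, CH(OH), CH(CH2OH) → 3.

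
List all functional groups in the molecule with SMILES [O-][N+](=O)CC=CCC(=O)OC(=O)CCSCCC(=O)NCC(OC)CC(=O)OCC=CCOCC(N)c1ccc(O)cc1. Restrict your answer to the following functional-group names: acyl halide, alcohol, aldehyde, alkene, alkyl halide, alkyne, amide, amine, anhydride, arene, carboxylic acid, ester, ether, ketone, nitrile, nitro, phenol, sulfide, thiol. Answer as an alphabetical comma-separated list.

–NO2 on carbon → nitro group.
C=C double bond → alkene.
two acyl groups sharing one oxygen, –C(=O)–O–C(=O)– → anhydride.
C–S–C linkage → sulfide (thioether).
–C(=O)–N– linkage → amide (the N is not an amine).
pendant –OCH3: C–O–C with sp³ C, no adjacent C=O → ether.
–C(=O)–O–C with C on the carbonyl side → ester.
C=C double bond → alkene.
C–O–C with sp³ carbons on both sides and no adjacent C=O → ether.
–NH2 on an sp³ carbon with no adjacent C=O → amine.
–OH attached directly to an aromatic ring → phenol (not alcohol); the ring itself is an arene.

alkene, amide, amine, anhydride, arene, ester, ether, nitro, phenol, sulfide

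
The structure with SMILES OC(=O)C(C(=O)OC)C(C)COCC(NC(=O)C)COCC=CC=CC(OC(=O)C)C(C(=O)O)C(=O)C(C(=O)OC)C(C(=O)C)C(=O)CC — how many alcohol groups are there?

Reading the structure from left to right:
  HOOC: –COOH: carbonyl C bonded to –OH and C → carboxylic acid (the –OH is not a separate alcohol).
  CH(COOCH3): pendant –COOCH3: carbonyl C bonded to C and –OCH3 → ester.
  CH2OCH2: C–O–C with sp³ carbons on both sides and no adjacent C=O → ether.
  CH(NHCOCH3): pendant –NHC(=O)CH3: N bonded to a carbonyl → amide (not amine).
  CH2OCH2: C–O–C with sp³ carbons on both sides and no adjacent C=O → ether.
  CH=CH: C=C double bond → alkene.
  CH=CH: C=C double bond → alkene.
  CH(OCOCH3): pendant –OC(=O)CH3: an acyloxy group → ester.
  CH(COOH): pendant –COOH: carbonyl C bonded to C and –OH → carboxylic acid.
  CO: –C(=O)– with carbon on both sides → ketone.
  CH(COOCH3): pendant –COOCH3: carbonyl C bonded to C and –OCH3 → ester.
  CH(COCH3): pendant –COCH3: carbonyl C bonded to two carbons → ketone.
  CO: –C(=O)– with carbon on both sides → ketone.
No segment is a alcohol: HOOC is carboxylic acid, not alcohol; CH2OCH2 is ether, not alcohol; CH2OCH2 is ether, not alcohol. → 0.

0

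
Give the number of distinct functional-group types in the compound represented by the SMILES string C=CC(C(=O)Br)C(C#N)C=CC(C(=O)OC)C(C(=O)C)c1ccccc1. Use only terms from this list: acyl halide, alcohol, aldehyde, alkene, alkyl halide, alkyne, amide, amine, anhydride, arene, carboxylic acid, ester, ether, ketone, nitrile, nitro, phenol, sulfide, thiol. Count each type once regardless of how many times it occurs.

C=C double bond → alkene.
pendant –C(=O)X: carbonyl C bonded to C and halogen → acyl halide.
pendant –C≡N: nitrile.
C=C double bond → alkene.
pendant –COOCH3: carbonyl C bonded to C and –OCH3 → ester.
pendant –COCH3: carbonyl C bonded to two carbons → ketone.
–C6H5 phenyl ring → arene.
Distinct types present: acyl halide, alkene, arene, ester, ketone, nitrile.

6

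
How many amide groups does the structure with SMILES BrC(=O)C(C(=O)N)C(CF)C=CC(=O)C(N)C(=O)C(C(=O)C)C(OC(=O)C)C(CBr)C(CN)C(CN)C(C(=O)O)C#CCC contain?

Working along the chain:
  BrCO: –C(=O)Br: carbonyl C bonded to C and to a halogen → acyl halide (not alkyl halide).
  CH(CONH2): pendant –CONH2: carbonyl C bonded to C and N → amide.
  CH(CH2F): pendant –CH2X: halogen on sp³ carbon → alkyl halide.
  CH=CH: C=C double bond → alkene.
  CO: –C(=O)– with carbon on both sides → ketone.
  CH(NH2): –NH2 on an sp³ carbon with no adjacent C=O → amine.
  CO: –C(=O)– with carbon on both sides → ketone.
  CH(COCH3): pendant –COCH3: carbonyl C bonded to two carbons → ketone.
  CH(OCOCH3): pendant –OC(=O)CH3: an acyloxy group → ester.
  CH(CH2Br): pendant –CH2X: halogen on sp³ carbon → alkyl halide.
  CH(CH2NH2): pendant –CH2NH2: N on sp³ C, no adjacent C=O → amine.
  CH(CH2NH2): pendant –CH2NH2: N on sp³ C, no adjacent C=O → amine.
  CH(COOH): pendant –COOH: carbonyl C bonded to C and –OH → carboxylic acid.
  C≡C: C≡C triple bond → alkyne.
Amide appears at: CH(CONH2) → 1.

1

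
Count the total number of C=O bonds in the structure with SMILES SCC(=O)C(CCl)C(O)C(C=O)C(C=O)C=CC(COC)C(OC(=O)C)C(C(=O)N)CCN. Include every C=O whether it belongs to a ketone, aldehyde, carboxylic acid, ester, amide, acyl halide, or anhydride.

CO: ketone, 1 C=O (running total 1).
CH(CHO): aldehyde, 1 C=O (running total 2).
CH(CHO): aldehyde, 1 C=O (running total 3).
CH(OCOCH3): ester, 1 C=O (running total 4).
CH(CONH2): amide, 1 C=O (running total 5).

5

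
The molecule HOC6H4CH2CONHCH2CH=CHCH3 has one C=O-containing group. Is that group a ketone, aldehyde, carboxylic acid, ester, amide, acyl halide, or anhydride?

The carbonyl is in the CH2CONHCH2 segment: –C(=O)–N– linkage → amide (the N is not an amine).

amide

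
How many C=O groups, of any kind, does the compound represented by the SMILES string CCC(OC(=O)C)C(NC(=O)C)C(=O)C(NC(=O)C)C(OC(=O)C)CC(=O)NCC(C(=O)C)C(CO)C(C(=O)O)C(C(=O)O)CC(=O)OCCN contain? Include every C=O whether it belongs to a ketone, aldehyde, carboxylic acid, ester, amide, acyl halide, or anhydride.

10

CH(OCOCH3): ester, 1 C=O (running total 1).
CH(NHCOCH3): amide, 1 C=O (running total 2).
CO: ketone, 1 C=O (running total 3).
CH(NHCOCH3): amide, 1 C=O (running total 4).
CH(OCOCH3): ester, 1 C=O (running total 5).
CH2CONHCH2: amide, 1 C=O (running total 6).
CH(COCH3): ketone, 1 C=O (running total 7).
CH(COOH): carboxylic acid, 1 C=O (running total 8).
CH(COOH): carboxylic acid, 1 C=O (running total 9).
CH2COOCH2: ester, 1 C=O (running total 10).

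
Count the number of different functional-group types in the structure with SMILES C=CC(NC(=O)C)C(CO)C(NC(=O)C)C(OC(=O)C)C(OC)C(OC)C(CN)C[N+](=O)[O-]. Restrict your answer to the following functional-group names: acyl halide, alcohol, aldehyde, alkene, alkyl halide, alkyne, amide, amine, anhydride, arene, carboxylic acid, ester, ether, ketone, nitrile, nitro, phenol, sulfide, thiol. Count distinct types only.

C=C double bond → alkene.
pendant –NHC(=O)CH3: N bonded to a carbonyl → amide (not amine).
pendant –CH2OH on an sp³ backbone C → alcohol.
pendant –NHC(=O)CH3: N bonded to a carbonyl → amide (not amine).
pendant –OC(=O)CH3: an acyloxy group → ester.
pendant –OCH3: C–O–C with sp³ C, no adjacent C=O → ether.
pendant –OCH3: C–O–C with sp³ C, no adjacent C=O → ether.
pendant –CH2NH2: N on sp³ C, no adjacent C=O → amine.
–NO2 on carbon → nitro group.
Distinct types present: alcohol, alkene, amide, amine, ester, ether, nitro.

7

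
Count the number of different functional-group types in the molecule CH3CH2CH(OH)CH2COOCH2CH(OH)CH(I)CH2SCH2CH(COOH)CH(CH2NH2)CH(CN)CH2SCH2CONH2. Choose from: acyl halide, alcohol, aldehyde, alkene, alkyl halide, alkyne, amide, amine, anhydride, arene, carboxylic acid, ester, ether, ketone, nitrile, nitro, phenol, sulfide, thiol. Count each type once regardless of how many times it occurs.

8

Working along the chain:
  CH(OH): –OH on an sp³ carbon → alcohol (secondary).
  CH2COOCH2: –C(=O)–O–C with C on the carbonyl side → ester.
  CH(OH): –OH on an sp³ carbon → alcohol (secondary).
  CH(I): halogen on an sp³ carbon → alkyl halide.
  CH2SCH2: C–S–C linkage → sulfide (thioether).
  CH(COOH): pendant –COOH: carbonyl C bonded to C and –OH → carboxylic acid.
  CH(CH2NH2): pendant –CH2NH2: N on sp³ C, no adjacent C=O → amine.
  CH(CN): pendant –C≡N: nitrile.
  CH2SCH2: C–S–C linkage → sulfide (thioether).
  CONH2: –C(=O)NH2: carbonyl C bonded to C and to N → amide (the N is not a separate amine).
Distinct types present: alcohol, alkyl halide, amide, amine, carboxylic acid, ester, nitrile, sulfide.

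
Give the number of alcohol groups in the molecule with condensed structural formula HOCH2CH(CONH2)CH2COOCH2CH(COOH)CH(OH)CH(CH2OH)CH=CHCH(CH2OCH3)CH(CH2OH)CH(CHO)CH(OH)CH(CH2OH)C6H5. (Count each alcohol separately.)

Taking each segment in turn:
  HOCH2: HO– on an sp³ carbon → alcohol.
  CH(CONH2): pendant –CONH2: carbonyl C bonded to C and N → amide.
  CH2COOCH2: –C(=O)–O–C with C on the carbonyl side → ester.
  CH(COOH): pendant –COOH: carbonyl C bonded to C and –OH → carboxylic acid.
  CH(OH): –OH on an sp³ carbon → alcohol (secondary).
  CH(CH2OH): pendant –CH2OH on an sp³ backbone C → alcohol.
  CH=CH: C=C double bond → alkene.
  CH(CH2OCH3): pendant –CH2OCH3: C–O–C linkage → ether.
  CH(CH2OH): pendant –CH2OH on an sp³ backbone C → alcohol.
  CH(CHO): pendant –CHO: carbonyl C bonded to C and H → aldehyde.
  CH(OH): –OH on an sp³ carbon → alcohol (secondary).
  CH(CH2OH): pendant –CH2OH on an sp³ backbone C → alcohol.
  C6H5: –C6H5 phenyl ring → arene.
Alcohol appears at: HOCH2, CH(OH), CH(CH2OH), CH(CH2OH), CH(OH), CH(CH2OH) → 6.

6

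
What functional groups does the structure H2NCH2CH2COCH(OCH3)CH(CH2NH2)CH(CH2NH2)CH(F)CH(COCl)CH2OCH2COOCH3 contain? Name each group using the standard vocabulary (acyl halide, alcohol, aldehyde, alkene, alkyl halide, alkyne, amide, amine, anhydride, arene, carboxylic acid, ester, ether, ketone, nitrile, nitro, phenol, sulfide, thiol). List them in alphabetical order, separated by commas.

acyl halide, alkyl halide, amine, ester, ether, ketone

Taking each segment in turn:
  H2NCH2: –NH2 on an sp³ carbon with no adjacent C=O → amine.
  CO: –C(=O)– with carbon on both sides → ketone.
  CH(OCH3): pendant –OCH3: C–O–C with sp³ C, no adjacent C=O → ether.
  CH(CH2NH2): pendant –CH2NH2: N on sp³ C, no adjacent C=O → amine.
  CH(CH2NH2): pendant –CH2NH2: N on sp³ C, no adjacent C=O → amine.
  CH(F): halogen on an sp³ carbon → alkyl halide.
  CH(COCl): pendant –C(=O)X: carbonyl C bonded to C and halogen → acyl halide.
  CH2OCH2: C–O–C with sp³ carbons on both sides and no adjacent C=O → ether.
  COOCH3: –C(=O)OCH3: carbonyl C bonded to C and to –OCH3 → ester (not ketone + ether).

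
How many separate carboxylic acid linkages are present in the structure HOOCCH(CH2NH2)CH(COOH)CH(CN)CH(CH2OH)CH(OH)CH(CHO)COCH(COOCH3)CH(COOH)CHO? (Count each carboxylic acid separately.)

3

Taking each segment in turn:
  HOOC: –COOH: carbonyl C bonded to –OH and C → carboxylic acid (the –OH is not a separate alcohol).
  CH(CH2NH2): pendant –CH2NH2: N on sp³ C, no adjacent C=O → amine.
  CH(COOH): pendant –COOH: carbonyl C bonded to C and –OH → carboxylic acid.
  CH(CN): pendant –C≡N: nitrile.
  CH(CH2OH): pendant –CH2OH on an sp³ backbone C → alcohol.
  CH(OH): –OH on an sp³ carbon → alcohol (secondary).
  CH(CHO): pendant –CHO: carbonyl C bonded to C and H → aldehyde.
  CO: –C(=O)– with carbon on both sides → ketone.
  CH(COOCH3): pendant –COOCH3: carbonyl C bonded to C and –OCH3 → ester.
  CH(COOH): pendant –COOH: carbonyl C bonded to C and –OH → carboxylic acid.
  CHO: terminal –CHO: carbonyl C bonded to H and C → aldehyde.
Carboxylic acid appears at: HOOC, CH(COOH), CH(COOH) → 3.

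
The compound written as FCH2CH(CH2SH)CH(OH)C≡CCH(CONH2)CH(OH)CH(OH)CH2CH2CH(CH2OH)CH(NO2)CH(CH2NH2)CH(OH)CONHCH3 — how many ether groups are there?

0

halogen on an sp³ carbon → alkyl halide.
pendant –CH2SH → thiol.
–OH on an sp³ carbon → alcohol (secondary).
C≡C triple bond → alkyne.
pendant –CONH2: carbonyl C bonded to C and N → amide.
–OH on an sp³ carbon → alcohol (secondary).
–OH on an sp³ carbon → alcohol (secondary).
pendant –CH2OH on an sp³ backbone C → alcohol.
–NO2 on an sp³ carbon → nitro (the N=O is not a carbonyl).
pendant –CH2NH2: N on sp³ C, no adjacent C=O → amine.
–OH on an sp³ carbon → alcohol (secondary).
–C(=O)NHCH3: carbonyl C bonded to C and to N → amide (the N is not an amine).
No segment is a ether: CH(OH) is alcohol, not ether; CH(OH) is alcohol, not ether; CH(OH) is alcohol, not ether. → 0.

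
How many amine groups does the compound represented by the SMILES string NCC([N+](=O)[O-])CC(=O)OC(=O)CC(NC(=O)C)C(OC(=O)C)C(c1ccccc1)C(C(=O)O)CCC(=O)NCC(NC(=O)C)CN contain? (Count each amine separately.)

–NH2 on an sp³ carbon with no adjacent C=O → amine.
–NO2 on an sp³ carbon → nitro (the N=O is not a carbonyl).
two acyl groups sharing one oxygen, –C(=O)–O–C(=O)– → anhydride.
pendant –NHC(=O)CH3: N bonded to a carbonyl → amide (not amine).
pendant –OC(=O)CH3: an acyloxy group → ester.
pendant –C6H5: benzene ring → arene.
pendant –COOH: carbonyl C bonded to C and –OH → carboxylic acid.
–C(=O)–N– linkage → amide (the N is not an amine).
pendant –NHC(=O)CH3: N bonded to a carbonyl → amide (not amine).
–NH2 on an sp³ carbon with no adjacent C=O → amine.
Amine appears at: H2NCH2, CH2NH2 → 2.

2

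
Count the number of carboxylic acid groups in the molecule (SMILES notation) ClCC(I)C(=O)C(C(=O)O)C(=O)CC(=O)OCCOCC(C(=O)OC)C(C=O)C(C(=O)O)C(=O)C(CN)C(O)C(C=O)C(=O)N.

Reading the structure from left to right:
  ClCH2: halogen on an sp³ carbon → alkyl halide.
  CH(I): halogen on an sp³ carbon → alkyl halide.
  CO: –C(=O)– with carbon on both sides → ketone.
  CH(COOH): pendant –COOH: carbonyl C bonded to C and –OH → carboxylic acid.
  CO: –C(=O)– with carbon on both sides → ketone.
  CH2COOCH2: –C(=O)–O–C with C on the carbonyl side → ester.
  CH2OCH2: C–O–C with sp³ carbons on both sides and no adjacent C=O → ether.
  CH(COOCH3): pendant –COOCH3: carbonyl C bonded to C and –OCH3 → ester.
  CH(CHO): pendant –CHO: carbonyl C bonded to C and H → aldehyde.
  CH(COOH): pendant –COOH: carbonyl C bonded to C and –OH → carboxylic acid.
  CO: –C(=O)– with carbon on both sides → ketone.
  CH(CH2NH2): pendant –CH2NH2: N on sp³ C, no adjacent C=O → amine.
  CH(OH): –OH on an sp³ carbon → alcohol (secondary).
  CH(CHO): pendant –CHO: carbonyl C bonded to C and H → aldehyde.
  CONH2: –C(=O)NH2: carbonyl C bonded to C and to N → amide (the N is not a separate amine).
Carboxylic acid appears at: CH(COOH), CH(COOH) → 2.

2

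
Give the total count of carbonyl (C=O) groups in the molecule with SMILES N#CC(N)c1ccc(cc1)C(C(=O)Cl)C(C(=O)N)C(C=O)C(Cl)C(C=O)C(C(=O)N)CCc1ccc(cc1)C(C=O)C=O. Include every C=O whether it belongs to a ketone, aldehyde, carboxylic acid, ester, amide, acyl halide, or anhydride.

7

CH(COCl): acyl halide, 1 C=O (running total 1).
CH(CONH2): amide, 1 C=O (running total 2).
CH(CHO): aldehyde, 1 C=O (running total 3).
CH(CHO): aldehyde, 1 C=O (running total 4).
CH(CONH2): amide, 1 C=O (running total 5).
CH(CHO): aldehyde, 1 C=O (running total 6).
CHO: aldehyde, 1 C=O (running total 7).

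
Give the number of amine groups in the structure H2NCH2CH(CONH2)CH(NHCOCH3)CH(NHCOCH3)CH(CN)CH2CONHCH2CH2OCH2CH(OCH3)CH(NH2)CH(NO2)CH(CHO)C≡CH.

Reading the structure from left to right:
  H2NCH2: –NH2 on an sp³ carbon with no adjacent C=O → amine.
  CH(CONH2): pendant –CONH2: carbonyl C bonded to C and N → amide.
  CH(NHCOCH3): pendant –NHC(=O)CH3: N bonded to a carbonyl → amide (not amine).
  CH(NHCOCH3): pendant –NHC(=O)CH3: N bonded to a carbonyl → amide (not amine).
  CH(CN): pendant –C≡N: nitrile.
  CH2CONHCH2: –C(=O)–N– linkage → amide (the N is not an amine).
  CH2OCH2: C–O–C with sp³ carbons on both sides and no adjacent C=O → ether.
  CH(OCH3): pendant –OCH3: C–O–C with sp³ C, no adjacent C=O → ether.
  CH(NH2): –NH2 on an sp³ carbon with no adjacent C=O → amine.
  CH(NO2): –NO2 on an sp³ carbon → nitro (the N=O is not a carbonyl).
  CH(CHO): pendant –CHO: carbonyl C bonded to C and H → aldehyde.
  C≡CH: C≡C triple bond → alkyne.
Amine appears at: H2NCH2, CH(NH2) → 2.

2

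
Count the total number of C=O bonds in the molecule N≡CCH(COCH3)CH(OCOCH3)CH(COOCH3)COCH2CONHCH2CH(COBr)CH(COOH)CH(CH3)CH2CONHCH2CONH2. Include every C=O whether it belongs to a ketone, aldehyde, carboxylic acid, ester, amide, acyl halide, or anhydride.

CH(COCH3): ketone, 1 C=O (running total 1).
CH(OCOCH3): ester, 1 C=O (running total 2).
CH(COOCH3): ester, 1 C=O (running total 3).
CO: ketone, 1 C=O (running total 4).
CH2CONHCH2: amide, 1 C=O (running total 5).
CH(COBr): acyl halide, 1 C=O (running total 6).
CH(COOH): carboxylic acid, 1 C=O (running total 7).
CH2CONHCH2: amide, 1 C=O (running total 8).
CONH2: amide, 1 C=O (running total 9).

9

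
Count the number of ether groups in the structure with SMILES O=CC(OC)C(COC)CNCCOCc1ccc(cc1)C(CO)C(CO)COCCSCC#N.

terminal –CHO: carbonyl C bonded to H and C → aldehyde.
pendant –OCH3: C–O–C with sp³ C, no adjacent C=O → ether.
pendant –CH2OCH3: C–O–C linkage → ether.
C–N–C with sp³ carbons and no adjacent C=O → amine (secondary).
C–O–C with sp³ carbons on both sides and no adjacent C=O → ether.
para-disubstituted benzene ring → arene.
pendant –CH2OH on an sp³ backbone C → alcohol.
pendant –CH2OH on an sp³ backbone C → alcohol.
C–O–C with sp³ carbons on both sides and no adjacent C=O → ether.
C–S–C linkage → sulfide (thioether).
–C≡N: carbon triple-bonded to nitrogen → nitrile.
Ether appears at: CH(OCH3), CH(CH2OCH3), CH2OCH2, CH2OCH2 → 4.

4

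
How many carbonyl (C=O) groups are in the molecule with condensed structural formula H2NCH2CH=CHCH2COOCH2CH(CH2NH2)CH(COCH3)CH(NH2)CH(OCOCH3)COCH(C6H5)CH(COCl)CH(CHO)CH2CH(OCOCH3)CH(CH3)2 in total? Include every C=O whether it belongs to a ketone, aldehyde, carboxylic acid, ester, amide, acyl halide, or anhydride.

7

CH2COOCH2: ester, 1 C=O (running total 1).
CH(COCH3): ketone, 1 C=O (running total 2).
CH(OCOCH3): ester, 1 C=O (running total 3).
CO: ketone, 1 C=O (running total 4).
CH(COCl): acyl halide, 1 C=O (running total 5).
CH(CHO): aldehyde, 1 C=O (running total 6).
CH(OCOCH3): ester, 1 C=O (running total 7).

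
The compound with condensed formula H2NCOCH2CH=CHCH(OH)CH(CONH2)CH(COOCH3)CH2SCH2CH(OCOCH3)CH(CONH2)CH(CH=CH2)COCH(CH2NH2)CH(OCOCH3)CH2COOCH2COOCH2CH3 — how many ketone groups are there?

–C(=O)NH2: carbonyl C bonded to C and to N → amide (the N is not a separate amine).
C=C double bond → alkene.
–OH on an sp³ carbon → alcohol (secondary).
pendant –CONH2: carbonyl C bonded to C and N → amide.
pendant –COOCH3: carbonyl C bonded to C and –OCH3 → ester.
C–S–C linkage → sulfide (thioether).
pendant –OC(=O)CH3: an acyloxy group → ester.
pendant –CONH2: carbonyl C bonded to C and N → amide.
pendant –CH=CH2: C=C double bond → alkene.
–C(=O)– with carbon on both sides → ketone.
pendant –CH2NH2: N on sp³ C, no adjacent C=O → amine.
pendant –OC(=O)CH3: an acyloxy group → ester.
–C(=O)–O–C with C on the carbonyl side → ester.
–C(=O)OCH2CH3: carbonyl C bonded to C and to –OEt → ester.
Ketone appears at: CO → 1.

1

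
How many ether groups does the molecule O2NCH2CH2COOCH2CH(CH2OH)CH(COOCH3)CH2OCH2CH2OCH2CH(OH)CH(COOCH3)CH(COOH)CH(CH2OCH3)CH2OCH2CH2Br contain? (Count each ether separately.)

4

Taking each segment in turn:
  O2NCH2: –NO2 on carbon → nitro group.
  CH2COOCH2: –C(=O)–O–C with C on the carbonyl side → ester.
  CH(CH2OH): pendant –CH2OH on an sp³ backbone C → alcohol.
  CH(COOCH3): pendant –COOCH3: carbonyl C bonded to C and –OCH3 → ester.
  CH2OCH2: C–O–C with sp³ carbons on both sides and no adjacent C=O → ether.
  CH2OCH2: C–O–C with sp³ carbons on both sides and no adjacent C=O → ether.
  CH(OH): –OH on an sp³ carbon → alcohol (secondary).
  CH(COOCH3): pendant –COOCH3: carbonyl C bonded to C and –OCH3 → ester.
  CH(COOH): pendant –COOH: carbonyl C bonded to C and –OH → carboxylic acid.
  CH(CH2OCH3): pendant –CH2OCH3: C–O–C linkage → ether.
  CH2OCH2: C–O–C with sp³ carbons on both sides and no adjacent C=O → ether.
  CH2Br: halogen on an sp³ carbon → alkyl halide.
Ether appears at: CH2OCH2, CH2OCH2, CH(CH2OCH3), CH2OCH2 → 4.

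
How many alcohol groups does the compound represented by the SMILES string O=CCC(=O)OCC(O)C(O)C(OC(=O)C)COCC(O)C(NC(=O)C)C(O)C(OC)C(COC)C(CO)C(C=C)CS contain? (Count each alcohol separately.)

terminal –CHO: carbonyl C bonded to H and C → aldehyde.
–C(=O)–O–C with C on the carbonyl side → ester.
–OH on an sp³ carbon → alcohol (secondary).
–OH on an sp³ carbon → alcohol (secondary).
pendant –OC(=O)CH3: an acyloxy group → ester.
C–O–C with sp³ carbons on both sides and no adjacent C=O → ether.
–OH on an sp³ carbon → alcohol (secondary).
pendant –NHC(=O)CH3: N bonded to a carbonyl → amide (not amine).
–OH on an sp³ carbon → alcohol (secondary).
pendant –OCH3: C–O–C with sp³ C, no adjacent C=O → ether.
pendant –CH2OCH3: C–O–C linkage → ether.
pendant –CH2OH on an sp³ backbone C → alcohol.
pendant –CH=CH2: C=C double bond → alkene.
–SH on an sp³ carbon → thiol.
Alcohol appears at: CH(OH), CH(OH), CH(OH), CH(OH), CH(CH2OH) → 5.

5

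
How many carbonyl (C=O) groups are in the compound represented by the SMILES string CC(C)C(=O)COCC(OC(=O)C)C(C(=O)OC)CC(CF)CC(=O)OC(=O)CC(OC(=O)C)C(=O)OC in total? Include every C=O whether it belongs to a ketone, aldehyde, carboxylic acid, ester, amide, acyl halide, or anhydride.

CO: ketone, 1 C=O (running total 1).
CH(OCOCH3): ester, 1 C=O (running total 2).
CH(COOCH3): ester, 1 C=O (running total 3).
CH2CO-O-COCH2: anhydride, 2 C=O (running total 5).
CH(OCOCH3): ester, 1 C=O (running total 6).
COOCH3: ester, 1 C=O (running total 7).

7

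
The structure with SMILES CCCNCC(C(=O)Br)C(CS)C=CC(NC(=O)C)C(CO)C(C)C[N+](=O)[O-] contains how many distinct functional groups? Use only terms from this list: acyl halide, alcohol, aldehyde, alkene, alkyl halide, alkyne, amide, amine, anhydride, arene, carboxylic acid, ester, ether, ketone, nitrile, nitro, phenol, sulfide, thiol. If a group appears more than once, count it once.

Taking each segment in turn:
  CH2NHCH2: C–N–C with sp³ carbons and no adjacent C=O → amine (secondary).
  CH(COBr): pendant –C(=O)X: carbonyl C bonded to C and halogen → acyl halide.
  CH(CH2SH): pendant –CH2SH → thiol.
  CH=CH: C=C double bond → alkene.
  CH(NHCOCH3): pendant –NHC(=O)CH3: N bonded to a carbonyl → amide (not amine).
  CH(CH2OH): pendant –CH2OH on an sp³ backbone C → alcohol.
  CH2NO2: –NO2 on carbon → nitro group.
Distinct types present: acyl halide, alcohol, alkene, amide, amine, nitro, thiol.

7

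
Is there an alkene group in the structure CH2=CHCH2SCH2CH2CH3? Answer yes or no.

yes

C=C double bond → alkene.
C–S–C linkage → sulfide (thioether).
The CH2=CH segment supplies the alkene: C=C double bond → alkene.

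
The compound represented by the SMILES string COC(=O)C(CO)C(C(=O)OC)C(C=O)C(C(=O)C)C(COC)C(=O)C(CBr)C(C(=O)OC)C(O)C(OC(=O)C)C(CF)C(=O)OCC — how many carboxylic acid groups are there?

CH3O–C(=O)–: carbonyl C bonded to C and to –OCH3 → ester (not ketone + ether).
pendant –CH2OH on an sp³ backbone C → alcohol.
pendant –COOCH3: carbonyl C bonded to C and –OCH3 → ester.
pendant –CHO: carbonyl C bonded to C and H → aldehyde.
pendant –COCH3: carbonyl C bonded to two carbons → ketone.
pendant –CH2OCH3: C–O–C linkage → ether.
–C(=O)– with carbon on both sides → ketone.
pendant –CH2X: halogen on sp³ carbon → alkyl halide.
pendant –COOCH3: carbonyl C bonded to C and –OCH3 → ester.
–OH on an sp³ carbon → alcohol (secondary).
pendant –OC(=O)CH3: an acyloxy group → ester.
pendant –CH2X: halogen on sp³ carbon → alkyl halide.
–C(=O)OCH2CH3: carbonyl C bonded to C and to –OEt → ester.
No segment is a carboxylic acid: CH3OOC is ester, not carboxylic acid; CH(CH2OH) is alcohol, not carboxylic acid; CH(COOCH3) is ester, not carboxylic acid. → 0.

0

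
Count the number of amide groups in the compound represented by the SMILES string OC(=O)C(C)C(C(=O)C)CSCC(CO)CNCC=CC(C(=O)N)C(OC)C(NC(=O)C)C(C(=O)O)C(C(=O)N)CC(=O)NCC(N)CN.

–COOH: carbonyl C bonded to –OH and C → carboxylic acid (the –OH is not a separate alcohol).
pendant –COCH3: carbonyl C bonded to two carbons → ketone.
C–S–C linkage → sulfide (thioether).
pendant –CH2OH on an sp³ backbone C → alcohol.
C–N–C with sp³ carbons and no adjacent C=O → amine (secondary).
C=C double bond → alkene.
pendant –CONH2: carbonyl C bonded to C and N → amide.
pendant –OCH3: C–O–C with sp³ C, no adjacent C=O → ether.
pendant –NHC(=O)CH3: N bonded to a carbonyl → amide (not amine).
pendant –COOH: carbonyl C bonded to C and –OH → carboxylic acid.
pendant –CONH2: carbonyl C bonded to C and N → amide.
–C(=O)–N– linkage → amide (the N is not an amine).
–NH2 on an sp³ carbon with no adjacent C=O → amine.
–NH2 on an sp³ carbon with no adjacent C=O → amine.
Amide appears at: CH(CONH2), CH(NHCOCH3), CH(CONH2), CH2CONHCH2 → 4.

4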